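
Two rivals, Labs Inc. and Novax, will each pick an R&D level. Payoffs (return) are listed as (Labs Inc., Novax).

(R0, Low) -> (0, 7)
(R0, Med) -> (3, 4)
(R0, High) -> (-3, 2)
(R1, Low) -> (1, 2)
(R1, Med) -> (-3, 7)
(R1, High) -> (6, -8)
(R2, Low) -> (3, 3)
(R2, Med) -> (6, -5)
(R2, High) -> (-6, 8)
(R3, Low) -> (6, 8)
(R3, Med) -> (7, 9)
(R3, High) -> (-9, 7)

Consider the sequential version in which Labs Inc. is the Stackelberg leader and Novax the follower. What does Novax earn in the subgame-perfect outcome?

Backward induction with Labs Inc. moving first.
- R0: Novax compares 7, 4, 2 and picks Low; Labs Inc. would get 0.
- R1: Novax compares 2, 7, -8 and picks Med; Labs Inc. would get -3.
- R2: Novax compares 3, -5, 8 and picks High; Labs Inc. would get -6.
- R3: Novax compares 8, 9, 7 and picks Med; Labs Inc. would get 7.
Among 0, -3, -6, 7, the best is 7 at R3. Subgame-perfect outcome: (R3, Med) with payoffs (7, 9).

9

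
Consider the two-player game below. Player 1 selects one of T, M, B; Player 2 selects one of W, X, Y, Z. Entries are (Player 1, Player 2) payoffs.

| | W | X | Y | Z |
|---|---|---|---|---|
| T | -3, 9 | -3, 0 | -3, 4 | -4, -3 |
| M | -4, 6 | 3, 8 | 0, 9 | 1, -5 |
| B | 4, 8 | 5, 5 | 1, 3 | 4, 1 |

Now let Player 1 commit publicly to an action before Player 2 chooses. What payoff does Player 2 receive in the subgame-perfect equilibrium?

8

Work backward from Player 2's decision.
- T: Player 2 compares 9, 0, 4, -3 and picks W; Player 1 would get -3.
- M: Player 2 compares 6, 8, 9, -5 and picks Y; Player 1 would get 0.
- B: Player 2 compares 8, 5, 3, 1 and picks W; Player 1 would get 4.
Maximizing over -3, 0, 4, Player 1 chooses B. Subgame-perfect outcome: (B, W) with payoffs (4, 8).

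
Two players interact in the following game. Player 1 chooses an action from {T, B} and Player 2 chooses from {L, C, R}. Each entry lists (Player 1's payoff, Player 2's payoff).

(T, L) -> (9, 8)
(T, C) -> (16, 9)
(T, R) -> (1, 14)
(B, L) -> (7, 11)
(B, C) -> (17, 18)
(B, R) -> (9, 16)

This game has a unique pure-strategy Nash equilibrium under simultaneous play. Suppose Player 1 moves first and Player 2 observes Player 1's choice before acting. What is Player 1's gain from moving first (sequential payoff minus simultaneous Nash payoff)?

Player 2 best-responds to each possible Player 1 move:
- T: Player 2 compares 8, 9, 14 and picks R; Player 1 would get 1.
- B: Player 2 compares 11, 18, 16 and picks C; Player 1 would get 17.
Player 1's induced payoffs are 1, 17, so Player 1 commits to B. Subgame-perfect outcome: (B, C) with payoffs (17, 18).
Under simultaneous play:
Player 1's best replies: L→T; C→B; R→B.
Player 2's best replies: T→R; B→C.
Only (B, C) has each player best-responding; Nash payoffs (17, 18).
Player 1's commitment gain: 17 − 17 = 0.

0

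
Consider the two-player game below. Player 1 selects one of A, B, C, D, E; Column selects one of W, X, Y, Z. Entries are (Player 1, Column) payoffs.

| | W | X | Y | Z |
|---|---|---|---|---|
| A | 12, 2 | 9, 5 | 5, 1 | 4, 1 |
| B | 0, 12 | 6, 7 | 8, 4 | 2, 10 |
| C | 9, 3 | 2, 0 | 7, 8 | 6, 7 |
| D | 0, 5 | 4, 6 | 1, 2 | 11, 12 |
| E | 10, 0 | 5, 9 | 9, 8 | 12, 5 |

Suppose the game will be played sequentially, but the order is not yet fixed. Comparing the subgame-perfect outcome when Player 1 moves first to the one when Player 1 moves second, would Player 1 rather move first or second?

If Player 1 leads: Column's best replies are A→X, B→W, C→Y, D→Z, E→X; Player 1's induced payoffs 9, 0, 7, 11, 5; outcome (D, Z), payoffs (11, 12).
If Column leads: Player 1's best replies are W→A, X→A, Y→E, Z→E; Column's induced payoffs 2, 5, 8, 5; outcome (E, Y), payoffs (9, 8).
Player 1 gets 11 moving first and 9 moving second, so Player 1 prefers to move first.

first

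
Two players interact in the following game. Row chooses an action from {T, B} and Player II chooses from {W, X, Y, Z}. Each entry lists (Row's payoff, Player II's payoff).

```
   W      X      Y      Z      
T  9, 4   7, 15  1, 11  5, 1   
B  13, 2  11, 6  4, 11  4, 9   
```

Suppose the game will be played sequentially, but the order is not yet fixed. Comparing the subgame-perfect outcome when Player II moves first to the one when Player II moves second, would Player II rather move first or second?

If Row leads: Player II's best replies are T→X, B→Y; Row's induced payoffs 7, 4; outcome (T, X), payoffs (7, 15).
If Player II leads: Row's best replies are W→B, X→B, Y→B, Z→T; Player II's induced payoffs 2, 6, 11, 1; outcome (B, Y), payoffs (4, 11).
Player II gets 11 moving first and 15 moving second, so Player II prefers to move second.

second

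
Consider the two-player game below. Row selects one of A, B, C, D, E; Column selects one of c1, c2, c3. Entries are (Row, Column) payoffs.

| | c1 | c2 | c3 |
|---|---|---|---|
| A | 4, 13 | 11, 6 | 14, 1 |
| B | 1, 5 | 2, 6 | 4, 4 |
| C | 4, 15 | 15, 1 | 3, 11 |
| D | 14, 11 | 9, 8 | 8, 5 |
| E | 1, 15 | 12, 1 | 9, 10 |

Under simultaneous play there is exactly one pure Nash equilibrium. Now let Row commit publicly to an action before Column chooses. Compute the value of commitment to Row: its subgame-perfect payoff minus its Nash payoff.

0

Work backward from Column's decision.
- A → Column plays c1 (best of 13, 6, 1); Row gets 4.
- B → Column plays c2 (best of 5, 6, 4); Row gets 2.
- C → Column plays c1 (best of 15, 1, 11); Row gets 4.
- D → Column plays c1 (best of 11, 8, 5); Row gets 14.
- E → Column plays c1 (best of 15, 1, 10); Row gets 1.
Among 4, 2, 4, 14, 1, the best is 14 at D. Subgame-perfect outcome: (D, c1) with payoffs (14, 11).
Under simultaneous play:
Row's best replies: c1→D; c2→C; c3→A.
Column's best replies: A→c1; B→c2; C→c1; D→c1; E→c1.
Only (D, c1) has each player best-responding; Nash payoffs (14, 11).
Row's commitment gain: 14 − 14 = 0.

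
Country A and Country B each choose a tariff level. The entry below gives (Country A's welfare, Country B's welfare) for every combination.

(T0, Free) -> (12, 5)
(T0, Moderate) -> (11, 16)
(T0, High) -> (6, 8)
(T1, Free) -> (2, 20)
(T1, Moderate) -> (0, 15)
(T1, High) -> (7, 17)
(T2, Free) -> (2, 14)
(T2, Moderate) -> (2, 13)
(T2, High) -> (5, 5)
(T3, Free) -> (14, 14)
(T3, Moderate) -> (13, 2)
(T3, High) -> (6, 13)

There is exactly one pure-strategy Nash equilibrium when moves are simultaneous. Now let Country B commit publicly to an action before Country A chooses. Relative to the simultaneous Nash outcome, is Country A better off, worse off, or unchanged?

worse off

Country A best-responds to each possible Country B move:
- Free: BR = T3, leader payoff 14.
- Moderate: BR = T3, leader payoff 2.
- High: BR = T1, leader payoff 17.
Among 14, 2, 17, the best is 17 at High. Subgame-perfect outcome: (T1, High) with payoffs (7, 17).
Under simultaneous play:
Country A's best replies: Free→T3; Moderate→T3; High→T1.
Country B's best replies: T0→Moderate; T1→Free; T2→Free; T3→Free.
Only (T3, Free) has each player best-responding; Nash payoffs (14, 14).
Country A earns 7 sequentially versus 14 at the Nash outcome: worse off.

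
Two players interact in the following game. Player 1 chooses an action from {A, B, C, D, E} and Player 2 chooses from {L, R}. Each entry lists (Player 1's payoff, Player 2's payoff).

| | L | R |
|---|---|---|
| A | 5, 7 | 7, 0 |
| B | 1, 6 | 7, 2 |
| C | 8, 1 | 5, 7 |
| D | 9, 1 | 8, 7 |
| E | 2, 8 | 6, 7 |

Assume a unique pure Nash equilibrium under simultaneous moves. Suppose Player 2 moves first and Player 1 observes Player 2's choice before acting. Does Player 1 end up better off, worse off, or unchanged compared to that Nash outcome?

unchanged

Player 1 best-responds to each possible Player 2 move:
- L → Player 1 plays D (best of 5, 1, 8, 9, 2); Player 2 gets 1.
- R → Player 1 plays D (best of 7, 7, 5, 8, 6); Player 2 gets 7.
Player 2's induced payoffs are 1, 7, so Player 2 commits to R. Subgame-perfect outcome: (D, R) with payoffs (8, 7).
Now find the simultaneous Nash equilibrium.
Player 1's best replies: L→D; R→D.
Player 2's best replies: A→L; B→L; C→R; D→R; E→L.
Only (D, R) has each player best-responding; Nash payoffs (8, 7).
Player 1 earns 8 sequentially versus 8 at the Nash outcome: unchanged.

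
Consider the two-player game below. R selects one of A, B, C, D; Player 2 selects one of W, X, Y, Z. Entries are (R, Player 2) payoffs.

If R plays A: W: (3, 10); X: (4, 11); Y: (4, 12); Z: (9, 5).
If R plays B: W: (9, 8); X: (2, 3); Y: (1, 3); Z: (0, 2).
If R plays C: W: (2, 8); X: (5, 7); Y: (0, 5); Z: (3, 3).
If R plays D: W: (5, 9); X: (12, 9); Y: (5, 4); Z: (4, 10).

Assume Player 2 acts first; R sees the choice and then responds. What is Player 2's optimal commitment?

Work backward from R's decision.
- W: R compares 3, 9, 2, 5 and picks B; Player 2 would get 8.
- X: R compares 4, 2, 5, 12 and picks D; Player 2 would get 9.
- Y: R compares 4, 1, 0, 5 and picks D; Player 2 would get 4.
- Z: R compares 9, 0, 3, 4 and picks A; Player 2 would get 5.
Maximizing over 8, 9, 4, 5, Player 2 chooses X. Subgame-perfect outcome: (D, X) with payoffs (12, 9).

X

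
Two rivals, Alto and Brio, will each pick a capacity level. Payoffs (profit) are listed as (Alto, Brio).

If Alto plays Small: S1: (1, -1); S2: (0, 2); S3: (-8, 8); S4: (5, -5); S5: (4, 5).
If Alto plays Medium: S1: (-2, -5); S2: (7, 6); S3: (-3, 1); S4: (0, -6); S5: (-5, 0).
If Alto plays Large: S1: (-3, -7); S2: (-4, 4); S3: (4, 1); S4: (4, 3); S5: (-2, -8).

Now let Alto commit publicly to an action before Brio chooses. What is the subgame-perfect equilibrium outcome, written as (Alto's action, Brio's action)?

Work backward from Brio's decision.
- Small → Brio plays S3 (best of -1, 2, 8, -5, 5); Alto gets -8.
- Medium → Brio plays S2 (best of -5, 6, 1, -6, 0); Alto gets 7.
- Large → Brio plays S2 (best of -7, 4, 1, 3, -8); Alto gets -4.
Alto's induced payoffs are -8, 7, -4, so Alto commits to Medium. Subgame-perfect outcome: (Medium, S2) with payoffs (7, 6).

(Medium, S2)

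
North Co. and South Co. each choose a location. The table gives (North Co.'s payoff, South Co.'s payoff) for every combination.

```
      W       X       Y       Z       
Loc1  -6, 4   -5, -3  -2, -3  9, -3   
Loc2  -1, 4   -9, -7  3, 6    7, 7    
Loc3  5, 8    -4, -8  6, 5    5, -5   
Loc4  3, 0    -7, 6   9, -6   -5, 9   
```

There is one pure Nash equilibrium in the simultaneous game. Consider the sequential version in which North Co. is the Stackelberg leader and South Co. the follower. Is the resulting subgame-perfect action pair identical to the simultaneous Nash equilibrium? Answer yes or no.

no

Work backward from South Co.'s decision.
- Loc1: South Co. compares 4, -3, -3, -3 and picks W; North Co. would get -6.
- Loc2: South Co. compares 4, -7, 6, 7 and picks Z; North Co. would get 7.
- Loc3: South Co. compares 8, -8, 5, -5 and picks W; North Co. would get 5.
- Loc4: South Co. compares 0, 6, -6, 9 and picks Z; North Co. would get -5.
North Co.'s induced payoffs are -6, 7, 5, -5, so North Co. commits to Loc2. Subgame-perfect outcome: (Loc2, Z) with payoffs (7, 7).
Under simultaneous play:
North Co.'s best replies: W→Loc3; X→Loc3; Y→Loc4; Z→Loc1.
South Co.'s best replies: Loc1→W; Loc2→Z; Loc3→W; Loc4→Z.
The unique mutual best reply is (Loc3, W), giving (5, 8).
Sequential outcome (Loc2, Z) differs from the Nash profile (Loc3, W).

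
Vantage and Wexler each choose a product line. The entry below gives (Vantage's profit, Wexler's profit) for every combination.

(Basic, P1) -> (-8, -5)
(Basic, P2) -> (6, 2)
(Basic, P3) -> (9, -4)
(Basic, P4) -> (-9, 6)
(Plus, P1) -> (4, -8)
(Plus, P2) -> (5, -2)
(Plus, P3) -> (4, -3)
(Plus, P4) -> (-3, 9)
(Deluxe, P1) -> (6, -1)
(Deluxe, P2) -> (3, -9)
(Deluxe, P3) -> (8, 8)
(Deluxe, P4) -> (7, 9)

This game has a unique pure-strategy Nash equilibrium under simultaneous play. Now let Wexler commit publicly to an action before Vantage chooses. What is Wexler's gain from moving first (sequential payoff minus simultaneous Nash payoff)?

Solve by backward induction (Wexler leads).
- P1: Vantage compares -8, 4, 6 and picks Deluxe; Wexler would get -1.
- P2: Vantage compares 6, 5, 3 and picks Basic; Wexler would get 2.
- P3: Vantage compares 9, 4, 8 and picks Basic; Wexler would get -4.
- P4: Vantage compares -9, -3, 7 and picks Deluxe; Wexler would get 9.
Maximizing over -1, 2, -4, 9, Wexler chooses P4. Subgame-perfect outcome: (Deluxe, P4) with payoffs (7, 9).
Under simultaneous play:
Vantage's best replies: P1→Deluxe; P2→Basic; P3→Basic; P4→Deluxe.
Wexler's best replies: Basic→P4; Plus→P4; Deluxe→P4.
Only (Deluxe, P4) has each player best-responding; Nash payoffs (7, 9).
Wexler's commitment gain: 9 − 9 = 0.

0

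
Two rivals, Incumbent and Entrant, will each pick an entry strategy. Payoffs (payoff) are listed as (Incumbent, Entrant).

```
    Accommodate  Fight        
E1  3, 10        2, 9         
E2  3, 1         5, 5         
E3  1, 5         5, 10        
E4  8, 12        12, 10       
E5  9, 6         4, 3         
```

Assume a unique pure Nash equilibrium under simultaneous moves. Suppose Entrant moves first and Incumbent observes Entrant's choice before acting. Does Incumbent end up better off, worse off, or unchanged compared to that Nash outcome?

Incumbent best-responds to each possible Entrant move:
- Accommodate: BR = E5, leader payoff 6.
- Fight: BR = E4, leader payoff 10.
Maximizing over 6, 10, Entrant chooses Fight. Subgame-perfect outcome: (E4, Fight) with payoffs (12, 10).
For the simultaneous game, intersect best replies.
Incumbent's best replies: Accommodate→E5; Fight→E4.
Entrant's best replies: E1→Accommodate; E2→Fight; E3→Fight; E4→Accommodate; E5→Accommodate.
The unique mutual best reply is (E5, Accommodate), giving (9, 6).
Incumbent earns 12 sequentially versus 9 at the Nash outcome: better off.

better off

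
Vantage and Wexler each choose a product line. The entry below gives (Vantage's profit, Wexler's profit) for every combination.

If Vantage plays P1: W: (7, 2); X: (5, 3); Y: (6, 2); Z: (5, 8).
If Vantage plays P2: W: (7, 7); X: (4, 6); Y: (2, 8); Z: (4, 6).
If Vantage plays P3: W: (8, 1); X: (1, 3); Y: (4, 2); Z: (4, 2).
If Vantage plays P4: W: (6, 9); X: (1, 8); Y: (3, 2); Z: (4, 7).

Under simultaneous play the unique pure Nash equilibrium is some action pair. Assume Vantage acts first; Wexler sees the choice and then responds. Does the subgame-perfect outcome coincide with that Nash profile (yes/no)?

no

Work backward from Wexler's decision.
- P1 → Wexler plays Z (best of 2, 3, 2, 8); Vantage gets 5.
- P2 → Wexler plays Y (best of 7, 6, 8, 6); Vantage gets 2.
- P3 → Wexler plays X (best of 1, 3, 2, 2); Vantage gets 1.
- P4 → Wexler plays W (best of 9, 8, 2, 7); Vantage gets 6.
Maximizing over 5, 2, 1, 6, Vantage chooses P4. Subgame-perfect outcome: (P4, W) with payoffs (6, 9).
Under simultaneous play:
Vantage's best replies: W→P3; X→P1; Y→P1; Z→P1.
Wexler's best replies: P1→Z; P2→Y; P3→X; P4→W.
The unique mutual best reply is (P1, Z), giving (5, 8).
Sequential outcome (P4, W) differs from the Nash profile (P1, Z).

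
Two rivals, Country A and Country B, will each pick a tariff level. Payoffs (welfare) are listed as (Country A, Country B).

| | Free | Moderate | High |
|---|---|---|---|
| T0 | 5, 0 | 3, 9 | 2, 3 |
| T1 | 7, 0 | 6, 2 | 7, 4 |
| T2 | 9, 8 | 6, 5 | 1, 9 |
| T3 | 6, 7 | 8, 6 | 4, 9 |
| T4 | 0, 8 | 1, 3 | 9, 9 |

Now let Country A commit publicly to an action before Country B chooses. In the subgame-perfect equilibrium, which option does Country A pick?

T4

Backward induction with Country A moving first.
- T0 → Country B plays Moderate (best of 0, 9, 3); Country A gets 3.
- T1 → Country B plays High (best of 0, 2, 4); Country A gets 7.
- T2 → Country B plays High (best of 8, 5, 9); Country A gets 1.
- T3 → Country B plays High (best of 7, 6, 9); Country A gets 4.
- T4 → Country B plays High (best of 8, 3, 9); Country A gets 9.
Maximizing over 3, 7, 1, 4, 9, Country A chooses T4. Subgame-perfect outcome: (T4, High) with payoffs (9, 9).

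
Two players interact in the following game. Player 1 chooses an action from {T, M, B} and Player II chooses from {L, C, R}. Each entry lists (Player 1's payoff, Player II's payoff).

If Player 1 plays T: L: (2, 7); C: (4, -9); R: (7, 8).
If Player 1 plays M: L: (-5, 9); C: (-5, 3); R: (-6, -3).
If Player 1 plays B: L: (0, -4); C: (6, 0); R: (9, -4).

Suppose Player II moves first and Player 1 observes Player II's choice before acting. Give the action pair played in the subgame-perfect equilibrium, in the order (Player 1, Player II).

(T, L)

Player 1 best-responds to each possible Player II move:
- L: BR = T, leader payoff 7.
- C: BR = B, leader payoff 0.
- R: BR = B, leader payoff -4.
Maximizing over 7, 0, -4, Player II chooses L. Subgame-perfect outcome: (T, L) with payoffs (2, 7).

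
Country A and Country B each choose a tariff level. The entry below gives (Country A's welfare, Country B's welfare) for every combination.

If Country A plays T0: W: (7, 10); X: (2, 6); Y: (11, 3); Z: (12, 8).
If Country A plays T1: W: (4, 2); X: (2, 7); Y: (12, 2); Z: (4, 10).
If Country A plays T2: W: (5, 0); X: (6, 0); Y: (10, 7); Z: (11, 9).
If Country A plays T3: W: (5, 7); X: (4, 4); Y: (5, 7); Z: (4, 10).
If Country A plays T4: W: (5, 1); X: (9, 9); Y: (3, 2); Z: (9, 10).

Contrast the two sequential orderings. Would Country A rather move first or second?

first

If Country A leads: Country B's best replies are T0→W, T1→Z, T2→Z, T3→Z, T4→Z; Country A's induced payoffs 7, 4, 11, 4, 9; outcome (T2, Z), payoffs (11, 9).
If Country B leads: Country A's best replies are W→T0, X→T4, Y→T1, Z→T0; Country B's induced payoffs 10, 9, 2, 8; outcome (T0, W), payoffs (7, 10).
Country A gets 11 moving first and 7 moving second, so Country A prefers to move first.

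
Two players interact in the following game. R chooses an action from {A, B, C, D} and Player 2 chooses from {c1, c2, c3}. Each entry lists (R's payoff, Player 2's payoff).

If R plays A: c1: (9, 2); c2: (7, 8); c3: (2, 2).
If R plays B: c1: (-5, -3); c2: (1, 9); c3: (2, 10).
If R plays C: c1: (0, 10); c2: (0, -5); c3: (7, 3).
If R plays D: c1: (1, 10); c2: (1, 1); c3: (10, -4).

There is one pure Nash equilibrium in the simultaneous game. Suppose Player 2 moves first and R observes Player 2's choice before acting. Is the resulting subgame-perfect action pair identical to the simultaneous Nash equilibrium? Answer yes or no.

R best-responds to each possible Player 2 move:
- c1 → R plays A (best of 9, -5, 0, 1); Player 2 gets 2.
- c2 → R plays A (best of 7, 1, 0, 1); Player 2 gets 8.
- c3 → R plays D (best of 2, 2, 7, 10); Player 2 gets -4.
Maximizing over 2, 8, -4, Player 2 chooses c2. Subgame-perfect outcome: (A, c2) with payoffs (7, 8).
For the simultaneous game, intersect best replies.
R's best replies: c1→A; c2→A; c3→D.
Player 2's best replies: A→c2; B→c3; C→c1; D→c1.
The unique mutual best reply is (A, c2), giving (7, 8).
Sequential outcome (A, c2) coincides with the Nash profile (A, c2).

yes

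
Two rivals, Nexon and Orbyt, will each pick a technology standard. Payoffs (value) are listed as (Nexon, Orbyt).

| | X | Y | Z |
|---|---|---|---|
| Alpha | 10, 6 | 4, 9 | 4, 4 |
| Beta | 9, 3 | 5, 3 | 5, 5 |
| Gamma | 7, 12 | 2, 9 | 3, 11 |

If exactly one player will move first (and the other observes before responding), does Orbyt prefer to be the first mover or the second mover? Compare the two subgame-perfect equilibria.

If Nexon leads: Orbyt's best replies are Alpha→Y, Beta→Z, Gamma→X; Nexon's induced payoffs 4, 5, 7; outcome (Gamma, X), payoffs (7, 12).
If Orbyt leads: Nexon's best replies are X→Alpha, Y→Beta, Z→Beta; Orbyt's induced payoffs 6, 3, 5; outcome (Alpha, X), payoffs (10, 6).
Orbyt gets 6 moving first and 12 moving second, so Orbyt prefers to move second.

second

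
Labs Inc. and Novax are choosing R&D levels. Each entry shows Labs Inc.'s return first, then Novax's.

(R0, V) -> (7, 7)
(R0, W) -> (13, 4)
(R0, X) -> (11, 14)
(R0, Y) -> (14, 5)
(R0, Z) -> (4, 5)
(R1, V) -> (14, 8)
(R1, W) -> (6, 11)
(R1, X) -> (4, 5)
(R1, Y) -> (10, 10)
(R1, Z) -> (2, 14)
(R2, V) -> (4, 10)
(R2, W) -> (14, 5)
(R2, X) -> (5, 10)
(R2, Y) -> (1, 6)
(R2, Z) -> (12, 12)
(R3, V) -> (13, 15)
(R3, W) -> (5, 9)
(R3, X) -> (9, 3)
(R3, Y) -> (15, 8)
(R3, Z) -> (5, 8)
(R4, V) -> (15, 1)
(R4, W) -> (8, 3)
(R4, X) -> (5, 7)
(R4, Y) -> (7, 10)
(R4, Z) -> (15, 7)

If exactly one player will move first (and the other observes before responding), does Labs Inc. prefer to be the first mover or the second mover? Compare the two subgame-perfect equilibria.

first

If Labs Inc. leads: Novax's best replies are R0→X, R1→Z, R2→Z, R3→V, R4→Y; Labs Inc.'s induced payoffs 11, 2, 12, 13, 7; outcome (R3, V), payoffs (13, 15).
If Novax leads: Labs Inc.'s best replies are V→R4, W→R2, X→R0, Y→R3, Z→R4; Novax's induced payoffs 1, 5, 14, 8, 7; outcome (R0, X), payoffs (11, 14).
Labs Inc. gets 13 moving first and 11 moving second, so Labs Inc. prefers to move first.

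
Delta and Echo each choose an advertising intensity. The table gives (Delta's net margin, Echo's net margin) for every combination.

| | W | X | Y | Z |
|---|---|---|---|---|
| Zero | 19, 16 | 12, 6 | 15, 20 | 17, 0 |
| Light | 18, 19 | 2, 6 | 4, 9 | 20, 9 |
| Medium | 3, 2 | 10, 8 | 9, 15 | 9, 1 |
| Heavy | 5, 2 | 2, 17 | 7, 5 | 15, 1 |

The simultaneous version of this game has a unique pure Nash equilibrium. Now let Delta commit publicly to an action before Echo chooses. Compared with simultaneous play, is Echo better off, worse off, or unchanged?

Solve by backward induction (Delta leads).
- Zero: BR = Y, leader payoff 15.
- Light: BR = W, leader payoff 18.
- Medium: BR = Y, leader payoff 9.
- Heavy: BR = X, leader payoff 2.
Among 15, 18, 9, 2, the best is 18 at Light. Subgame-perfect outcome: (Light, W) with payoffs (18, 19).
Under simultaneous play:
Delta's best replies: W→Zero; X→Zero; Y→Zero; Z→Light.
Echo's best replies: Zero→Y; Light→W; Medium→Y; Heavy→X.
The unique mutual best reply is (Zero, Y), giving (15, 20).
Echo earns 19 sequentially versus 20 at the Nash outcome: worse off.

worse off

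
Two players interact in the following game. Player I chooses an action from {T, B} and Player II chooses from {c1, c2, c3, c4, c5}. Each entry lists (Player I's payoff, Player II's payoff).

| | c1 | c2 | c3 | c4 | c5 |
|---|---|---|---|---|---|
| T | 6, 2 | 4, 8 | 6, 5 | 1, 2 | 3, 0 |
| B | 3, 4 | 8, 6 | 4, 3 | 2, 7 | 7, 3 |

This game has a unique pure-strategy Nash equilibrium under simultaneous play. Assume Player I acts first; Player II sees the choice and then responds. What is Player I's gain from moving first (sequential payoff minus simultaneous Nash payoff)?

2

Solve by backward induction (Player I leads).
- T → Player II plays c2 (best of 2, 8, 5, 2, 0); Player I gets 4.
- B → Player II plays c4 (best of 4, 6, 3, 7, 3); Player I gets 2.
Maximizing over 4, 2, Player I chooses T. Subgame-perfect outcome: (T, c2) with payoffs (4, 8).
For the simultaneous game, intersect best replies.
Player I's best replies: c1→T; c2→B; c3→T; c4→B; c5→B.
Player II's best replies: T→c2; B→c4.
Only (B, c4) has each player best-responding; Nash payoffs (2, 7).
Player I's commitment gain: 4 − 2 = 2.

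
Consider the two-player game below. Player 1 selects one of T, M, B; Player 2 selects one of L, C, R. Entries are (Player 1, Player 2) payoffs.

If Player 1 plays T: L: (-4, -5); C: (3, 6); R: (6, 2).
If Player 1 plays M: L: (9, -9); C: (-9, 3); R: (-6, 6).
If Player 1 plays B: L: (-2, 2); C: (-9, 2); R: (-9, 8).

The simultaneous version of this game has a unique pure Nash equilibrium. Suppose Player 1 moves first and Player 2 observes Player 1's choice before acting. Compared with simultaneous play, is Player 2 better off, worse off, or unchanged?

unchanged

Player 2 best-responds to each possible Player 1 move:
- T → Player 2 plays C (best of -5, 6, 2); Player 1 gets 3.
- M → Player 2 plays R (best of -9, 3, 6); Player 1 gets -6.
- B → Player 2 plays R (best of 2, 2, 8); Player 1 gets -9.
Player 1's induced payoffs are 3, -6, -9, so Player 1 commits to T. Subgame-perfect outcome: (T, C) with payoffs (3, 6).
Now find the simultaneous Nash equilibrium.
Player 1's best replies: L→M; C→T; R→T.
Player 2's best replies: T→C; M→R; B→R.
The unique mutual best reply is (T, C), giving (3, 6).
Player 2 earns 6 sequentially versus 6 at the Nash outcome: unchanged.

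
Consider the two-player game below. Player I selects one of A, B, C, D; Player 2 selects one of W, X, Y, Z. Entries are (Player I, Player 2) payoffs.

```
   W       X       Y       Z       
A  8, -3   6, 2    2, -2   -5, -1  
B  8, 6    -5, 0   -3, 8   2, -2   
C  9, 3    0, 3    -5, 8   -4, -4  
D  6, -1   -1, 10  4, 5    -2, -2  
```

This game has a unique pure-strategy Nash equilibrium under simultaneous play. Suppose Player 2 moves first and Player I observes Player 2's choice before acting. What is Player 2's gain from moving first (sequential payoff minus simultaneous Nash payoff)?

Solve by backward induction (Player 2 leads).
- W: Player I compares 8, 8, 9, 6 and picks C; Player 2 would get 3.
- X: Player I compares 6, -5, 0, -1 and picks A; Player 2 would get 2.
- Y: Player I compares 2, -3, -5, 4 and picks D; Player 2 would get 5.
- Z: Player I compares -5, 2, -4, -2 and picks B; Player 2 would get -2.
Maximizing over 3, 2, 5, -2, Player 2 chooses Y. Subgame-perfect outcome: (D, Y) with payoffs (4, 5).
Under simultaneous play:
Player I's best replies: W→C; X→A; Y→D; Z→B.
Player 2's best replies: A→X; B→Y; C→Y; D→X.
The unique mutual best reply is (A, X), giving (6, 2).
Player 2's commitment gain: 5 − 2 = 3.

3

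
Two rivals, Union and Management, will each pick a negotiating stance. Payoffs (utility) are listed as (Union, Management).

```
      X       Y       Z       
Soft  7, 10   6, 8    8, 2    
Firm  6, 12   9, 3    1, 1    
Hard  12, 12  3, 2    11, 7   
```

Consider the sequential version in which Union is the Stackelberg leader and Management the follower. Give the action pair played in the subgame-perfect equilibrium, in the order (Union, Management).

Work backward from Management's decision.
- Soft → Management plays X (best of 10, 8, 2); Union gets 7.
- Firm → Management plays X (best of 12, 3, 1); Union gets 6.
- Hard → Management plays X (best of 12, 2, 7); Union gets 12.
Union's induced payoffs are 7, 6, 12, so Union commits to Hard. Subgame-perfect outcome: (Hard, X) with payoffs (12, 12).

(Hard, X)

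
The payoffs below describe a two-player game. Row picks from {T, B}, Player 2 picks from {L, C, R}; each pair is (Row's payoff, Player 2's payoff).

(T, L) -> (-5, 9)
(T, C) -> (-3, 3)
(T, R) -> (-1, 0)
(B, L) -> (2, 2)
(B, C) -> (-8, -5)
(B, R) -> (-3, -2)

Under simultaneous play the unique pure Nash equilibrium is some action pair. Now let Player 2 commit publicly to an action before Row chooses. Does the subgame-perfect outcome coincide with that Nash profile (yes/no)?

Backward induction with Player 2 moving first.
- L: Row compares -5, 2 and picks B; Player 2 would get 2.
- C: Row compares -3, -8 and picks T; Player 2 would get 3.
- R: Row compares -1, -3 and picks T; Player 2 would get 0.
Among 2, 3, 0, the best is 3 at C. Subgame-perfect outcome: (T, C) with payoffs (-3, 3).
Now find the simultaneous Nash equilibrium.
Row's best replies: L→B; C→T; R→T.
Player 2's best replies: T→L; B→L.
The unique mutual best reply is (B, L), giving (2, 2).
Sequential outcome (T, C) differs from the Nash profile (B, L).

no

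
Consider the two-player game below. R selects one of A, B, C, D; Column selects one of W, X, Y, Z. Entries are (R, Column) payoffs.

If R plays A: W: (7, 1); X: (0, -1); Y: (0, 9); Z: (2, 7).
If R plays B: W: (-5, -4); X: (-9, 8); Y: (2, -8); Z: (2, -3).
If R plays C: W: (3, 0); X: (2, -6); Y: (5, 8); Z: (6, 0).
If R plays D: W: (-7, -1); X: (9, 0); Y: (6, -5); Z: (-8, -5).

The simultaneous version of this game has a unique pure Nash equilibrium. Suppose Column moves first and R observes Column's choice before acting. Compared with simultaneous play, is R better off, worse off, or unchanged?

worse off

Solve by backward induction (Column leads).
- W: R compares 7, -5, 3, -7 and picks A; Column would get 1.
- X: R compares 0, -9, 2, 9 and picks D; Column would get 0.
- Y: R compares 0, 2, 5, 6 and picks D; Column would get -5.
- Z: R compares 2, 2, 6, -8 and picks C; Column would get 0.
Maximizing over 1, 0, -5, 0, Column chooses W. Subgame-perfect outcome: (A, W) with payoffs (7, 1).
Under simultaneous play:
R's best replies: W→A; X→D; Y→D; Z→C.
Column's best replies: A→Y; B→X; C→Y; D→X.
The unique mutual best reply is (D, X), giving (9, 0).
R earns 7 sequentially versus 9 at the Nash outcome: worse off.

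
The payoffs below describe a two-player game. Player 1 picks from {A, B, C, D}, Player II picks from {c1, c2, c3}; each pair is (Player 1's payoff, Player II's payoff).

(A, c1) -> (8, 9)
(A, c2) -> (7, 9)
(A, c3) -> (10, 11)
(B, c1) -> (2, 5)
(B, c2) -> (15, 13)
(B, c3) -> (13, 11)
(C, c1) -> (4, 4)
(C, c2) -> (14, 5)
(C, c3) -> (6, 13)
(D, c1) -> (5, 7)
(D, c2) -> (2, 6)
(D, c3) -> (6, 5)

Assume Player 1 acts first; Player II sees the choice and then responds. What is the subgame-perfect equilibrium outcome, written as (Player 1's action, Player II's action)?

(B, c2)

Work backward from Player II's decision.
- A → Player II plays c3 (best of 9, 9, 11); Player 1 gets 10.
- B → Player II plays c2 (best of 5, 13, 11); Player 1 gets 15.
- C → Player II plays c3 (best of 4, 5, 13); Player 1 gets 6.
- D → Player II plays c1 (best of 7, 6, 5); Player 1 gets 5.
Player 1's induced payoffs are 10, 15, 6, 5, so Player 1 commits to B. Subgame-perfect outcome: (B, c2) with payoffs (15, 13).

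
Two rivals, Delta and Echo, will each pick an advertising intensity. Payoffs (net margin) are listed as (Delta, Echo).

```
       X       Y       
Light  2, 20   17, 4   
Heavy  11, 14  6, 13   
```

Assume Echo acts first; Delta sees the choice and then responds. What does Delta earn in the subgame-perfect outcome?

Backward induction with Echo moving first.
- X: BR = Heavy, leader payoff 14.
- Y: BR = Light, leader payoff 4.
Maximizing over 14, 4, Echo chooses X. Subgame-perfect outcome: (Heavy, X) with payoffs (11, 14).

11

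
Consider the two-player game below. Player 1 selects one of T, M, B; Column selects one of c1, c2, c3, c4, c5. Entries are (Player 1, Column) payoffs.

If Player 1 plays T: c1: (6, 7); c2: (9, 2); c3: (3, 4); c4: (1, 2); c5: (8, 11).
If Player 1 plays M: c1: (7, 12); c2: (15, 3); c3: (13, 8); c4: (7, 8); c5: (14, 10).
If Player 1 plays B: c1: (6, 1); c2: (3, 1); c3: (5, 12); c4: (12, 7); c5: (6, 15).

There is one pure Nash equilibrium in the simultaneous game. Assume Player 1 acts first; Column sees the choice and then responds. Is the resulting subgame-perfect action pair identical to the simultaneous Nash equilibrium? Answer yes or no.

Backward induction with Player 1 moving first.
- T → Column plays c5 (best of 7, 2, 4, 2, 11); Player 1 gets 8.
- M → Column plays c1 (best of 12, 3, 8, 8, 10); Player 1 gets 7.
- B → Column plays c5 (best of 1, 1, 12, 7, 15); Player 1 gets 6.
Among 8, 7, 6, the best is 8 at T. Subgame-perfect outcome: (T, c5) with payoffs (8, 11).
Now find the simultaneous Nash equilibrium.
Player 1's best replies: c1→M; c2→M; c3→M; c4→B; c5→M.
Column's best replies: T→c5; M→c1; B→c5.
The unique mutual best reply is (M, c1), giving (7, 12).
Sequential outcome (T, c5) differs from the Nash profile (M, c1).

no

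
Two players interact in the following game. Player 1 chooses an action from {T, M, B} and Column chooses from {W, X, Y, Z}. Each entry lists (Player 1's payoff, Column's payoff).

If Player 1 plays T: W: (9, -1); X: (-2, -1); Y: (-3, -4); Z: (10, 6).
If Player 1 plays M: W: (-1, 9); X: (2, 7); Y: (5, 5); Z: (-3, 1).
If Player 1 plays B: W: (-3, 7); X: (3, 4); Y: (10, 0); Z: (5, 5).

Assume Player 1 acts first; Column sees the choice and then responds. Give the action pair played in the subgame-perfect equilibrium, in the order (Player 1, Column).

(T, Z)

Solve by backward induction (Player 1 leads).
- T: BR = Z, leader payoff 10.
- M: BR = W, leader payoff -1.
- B: BR = W, leader payoff -3.
Maximizing over 10, -1, -3, Player 1 chooses T. Subgame-perfect outcome: (T, Z) with payoffs (10, 6).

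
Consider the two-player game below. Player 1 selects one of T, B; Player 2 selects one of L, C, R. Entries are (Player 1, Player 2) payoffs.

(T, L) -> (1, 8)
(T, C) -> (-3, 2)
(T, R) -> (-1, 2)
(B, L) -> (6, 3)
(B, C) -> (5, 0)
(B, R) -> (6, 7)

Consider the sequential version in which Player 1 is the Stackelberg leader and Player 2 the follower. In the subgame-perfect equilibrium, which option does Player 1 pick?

Solve by backward induction (Player 1 leads).
- T: BR = L, leader payoff 1.
- B: BR = R, leader payoff 6.
Among 1, 6, the best is 6 at B. Subgame-perfect outcome: (B, R) with payoffs (6, 7).

B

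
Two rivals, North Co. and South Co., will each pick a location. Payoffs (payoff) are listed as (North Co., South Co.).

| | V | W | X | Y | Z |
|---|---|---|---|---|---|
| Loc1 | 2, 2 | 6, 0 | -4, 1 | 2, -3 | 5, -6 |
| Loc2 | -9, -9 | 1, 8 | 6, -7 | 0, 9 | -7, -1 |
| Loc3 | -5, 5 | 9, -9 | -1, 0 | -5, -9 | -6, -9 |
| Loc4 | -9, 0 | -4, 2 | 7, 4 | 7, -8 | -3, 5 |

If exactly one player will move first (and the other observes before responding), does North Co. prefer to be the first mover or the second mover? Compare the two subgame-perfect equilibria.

If North Co. leads: South Co.'s best replies are Loc1→V, Loc2→Y, Loc3→V, Loc4→Z; North Co.'s induced payoffs 2, 0, -5, -3; outcome (Loc1, V), payoffs (2, 2).
If South Co. leads: North Co.'s best replies are V→Loc1, W→Loc3, X→Loc4, Y→Loc4, Z→Loc1; South Co.'s induced payoffs 2, -9, 4, -8, -6; outcome (Loc4, X), payoffs (7, 4).
North Co. gets 2 moving first and 7 moving second, so North Co. prefers to move second.

second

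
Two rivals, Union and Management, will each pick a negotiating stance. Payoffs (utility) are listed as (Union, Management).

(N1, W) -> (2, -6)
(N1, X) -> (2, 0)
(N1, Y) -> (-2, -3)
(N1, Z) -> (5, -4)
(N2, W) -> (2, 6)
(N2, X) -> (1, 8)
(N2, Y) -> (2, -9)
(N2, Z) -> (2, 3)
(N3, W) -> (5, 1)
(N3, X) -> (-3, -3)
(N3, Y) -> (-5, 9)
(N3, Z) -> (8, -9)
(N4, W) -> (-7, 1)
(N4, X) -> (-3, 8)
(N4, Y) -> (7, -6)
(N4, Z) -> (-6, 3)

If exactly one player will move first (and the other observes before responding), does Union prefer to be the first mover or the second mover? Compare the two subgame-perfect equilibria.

If Union leads: Management's best replies are N1→X, N2→X, N3→Y, N4→X; Union's induced payoffs 2, 1, -5, -3; outcome (N1, X), payoffs (2, 0).
If Management leads: Union's best replies are W→N3, X→N1, Y→N4, Z→N3; Management's induced payoffs 1, 0, -6, -9; outcome (N3, W), payoffs (5, 1).
Union gets 2 moving first and 5 moving second, so Union prefers to move second.

second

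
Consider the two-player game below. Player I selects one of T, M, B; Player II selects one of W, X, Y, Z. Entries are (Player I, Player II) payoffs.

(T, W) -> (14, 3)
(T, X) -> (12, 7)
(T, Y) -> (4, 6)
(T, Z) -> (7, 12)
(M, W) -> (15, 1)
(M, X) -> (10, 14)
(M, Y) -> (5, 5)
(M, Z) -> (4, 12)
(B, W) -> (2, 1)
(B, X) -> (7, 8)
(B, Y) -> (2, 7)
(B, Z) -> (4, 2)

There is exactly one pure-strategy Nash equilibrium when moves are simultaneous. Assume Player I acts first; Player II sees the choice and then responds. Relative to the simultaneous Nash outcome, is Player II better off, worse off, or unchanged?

Player II best-responds to each possible Player I move:
- T: BR = Z, leader payoff 7.
- M: BR = X, leader payoff 10.
- B: BR = X, leader payoff 7.
Player I's induced payoffs are 7, 10, 7, so Player I commits to M. Subgame-perfect outcome: (M, X) with payoffs (10, 14).
Under simultaneous play:
Player I's best replies: W→M; X→T; Y→M; Z→T.
Player II's best replies: T→Z; M→X; B→X.
Only (T, Z) has each player best-responding; Nash payoffs (7, 12).
Player II earns 14 sequentially versus 12 at the Nash outcome: better off.

better off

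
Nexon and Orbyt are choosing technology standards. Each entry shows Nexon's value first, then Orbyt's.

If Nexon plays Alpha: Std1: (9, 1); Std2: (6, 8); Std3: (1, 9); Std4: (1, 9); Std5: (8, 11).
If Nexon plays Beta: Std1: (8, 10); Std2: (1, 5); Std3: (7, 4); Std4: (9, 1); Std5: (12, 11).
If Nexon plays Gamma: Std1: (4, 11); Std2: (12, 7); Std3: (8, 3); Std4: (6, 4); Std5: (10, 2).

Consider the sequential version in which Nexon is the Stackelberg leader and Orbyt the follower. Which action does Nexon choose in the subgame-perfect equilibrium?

Beta

Orbyt best-responds to each possible Nexon move:
- Alpha → Orbyt plays Std5 (best of 1, 8, 9, 9, 11); Nexon gets 8.
- Beta → Orbyt plays Std5 (best of 10, 5, 4, 1, 11); Nexon gets 12.
- Gamma → Orbyt plays Std1 (best of 11, 7, 3, 4, 2); Nexon gets 4.
Nexon's induced payoffs are 8, 12, 4, so Nexon commits to Beta. Subgame-perfect outcome: (Beta, Std5) with payoffs (12, 11).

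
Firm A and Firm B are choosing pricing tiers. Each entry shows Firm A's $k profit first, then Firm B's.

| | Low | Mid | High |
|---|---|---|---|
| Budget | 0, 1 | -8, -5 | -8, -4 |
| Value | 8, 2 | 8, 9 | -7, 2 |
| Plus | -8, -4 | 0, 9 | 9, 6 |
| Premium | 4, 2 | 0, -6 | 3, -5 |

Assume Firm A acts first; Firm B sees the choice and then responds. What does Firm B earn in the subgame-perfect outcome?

9

Firm B best-responds to each possible Firm A move:
- Budget: BR = Low, leader payoff 0.
- Value: BR = Mid, leader payoff 8.
- Plus: BR = Mid, leader payoff 0.
- Premium: BR = Low, leader payoff 4.
Maximizing over 0, 8, 0, 4, Firm A chooses Value. Subgame-perfect outcome: (Value, Mid) with payoffs (8, 9).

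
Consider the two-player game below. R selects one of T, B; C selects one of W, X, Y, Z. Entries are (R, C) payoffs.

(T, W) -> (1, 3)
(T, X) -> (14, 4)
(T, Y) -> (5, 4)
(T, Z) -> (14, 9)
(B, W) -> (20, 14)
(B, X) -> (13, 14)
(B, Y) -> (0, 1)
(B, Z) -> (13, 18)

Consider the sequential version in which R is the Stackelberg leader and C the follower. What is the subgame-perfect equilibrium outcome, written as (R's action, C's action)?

Backward induction with R moving first.
- T: BR = Z, leader payoff 14.
- B: BR = Z, leader payoff 13.
Maximizing over 14, 13, R chooses T. Subgame-perfect outcome: (T, Z) with payoffs (14, 9).

(T, Z)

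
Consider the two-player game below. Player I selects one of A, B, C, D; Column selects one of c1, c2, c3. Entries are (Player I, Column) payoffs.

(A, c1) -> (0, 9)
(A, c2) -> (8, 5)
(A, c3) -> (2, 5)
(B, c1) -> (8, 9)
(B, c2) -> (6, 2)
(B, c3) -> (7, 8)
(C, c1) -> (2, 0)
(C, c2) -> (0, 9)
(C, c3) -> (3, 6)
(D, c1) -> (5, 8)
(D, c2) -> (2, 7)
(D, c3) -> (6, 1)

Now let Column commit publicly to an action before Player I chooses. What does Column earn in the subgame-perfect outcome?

9

Backward induction with Column moving first.
- c1: BR = B, leader payoff 9.
- c2: BR = A, leader payoff 5.
- c3: BR = B, leader payoff 8.
Among 9, 5, 8, the best is 9 at c1. Subgame-perfect outcome: (B, c1) with payoffs (8, 9).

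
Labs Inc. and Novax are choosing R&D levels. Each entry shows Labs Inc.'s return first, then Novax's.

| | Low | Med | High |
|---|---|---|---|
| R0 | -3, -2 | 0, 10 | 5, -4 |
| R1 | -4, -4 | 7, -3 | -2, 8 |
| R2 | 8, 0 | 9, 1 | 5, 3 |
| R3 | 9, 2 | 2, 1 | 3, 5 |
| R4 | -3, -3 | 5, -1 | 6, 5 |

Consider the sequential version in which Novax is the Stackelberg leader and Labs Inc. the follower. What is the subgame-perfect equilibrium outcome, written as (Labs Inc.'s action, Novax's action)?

(R4, High)

Work backward from Labs Inc.'s decision.
- Low: BR = R3, leader payoff 2.
- Med: BR = R2, leader payoff 1.
- High: BR = R4, leader payoff 5.
Maximizing over 2, 1, 5, Novax chooses High. Subgame-perfect outcome: (R4, High) with payoffs (6, 5).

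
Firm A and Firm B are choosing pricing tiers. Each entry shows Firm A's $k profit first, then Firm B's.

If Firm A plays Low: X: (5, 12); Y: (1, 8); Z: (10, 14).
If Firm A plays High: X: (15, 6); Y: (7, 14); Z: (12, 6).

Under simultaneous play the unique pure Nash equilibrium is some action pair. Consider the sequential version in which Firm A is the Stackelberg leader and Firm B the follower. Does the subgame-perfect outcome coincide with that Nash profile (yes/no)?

Solve by backward induction (Firm A leads).
- Low: BR = Z, leader payoff 10.
- High: BR = Y, leader payoff 7.
Maximizing over 10, 7, Firm A chooses Low. Subgame-perfect outcome: (Low, Z) with payoffs (10, 14).
Now find the simultaneous Nash equilibrium.
Firm A's best replies: X→High; Y→High; Z→High.
Firm B's best replies: Low→Z; High→Y.
Only (High, Y) has each player best-responding; Nash payoffs (7, 14).
Sequential outcome (Low, Z) differs from the Nash profile (High, Y).

no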